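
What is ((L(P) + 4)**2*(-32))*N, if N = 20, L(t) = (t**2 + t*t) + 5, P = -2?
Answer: -184960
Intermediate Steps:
L(t) = 5 + 2*t**2 (L(t) = (t**2 + t**2) + 5 = 2*t**2 + 5 = 5 + 2*t**2)
((L(P) + 4)**2*(-32))*N = (((5 + 2*(-2)**2) + 4)**2*(-32))*20 = (((5 + 2*4) + 4)**2*(-32))*20 = (((5 + 8) + 4)**2*(-32))*20 = ((13 + 4)**2*(-32))*20 = (17**2*(-32))*20 = (289*(-32))*20 = -9248*20 = -184960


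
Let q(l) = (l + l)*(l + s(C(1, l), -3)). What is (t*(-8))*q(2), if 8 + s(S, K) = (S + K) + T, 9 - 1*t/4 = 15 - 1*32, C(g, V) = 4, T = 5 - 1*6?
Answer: 19968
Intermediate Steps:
T = -1 (T = 5 - 6 = -1)
t = 104 (t = 36 - 4*(15 - 1*32) = 36 - 4*(15 - 32) = 36 - 4*(-17) = 36 + 68 = 104)
s(S, K) = -9 + K + S (s(S, K) = -8 + ((S + K) - 1) = -8 + ((K + S) - 1) = -8 + (-1 + K + S) = -9 + K + S)
q(l) = 2*l*(-8 + l) (q(l) = (l + l)*(l + (-9 - 3 + 4)) = (2*l)*(l - 8) = (2*l)*(-8 + l) = 2*l*(-8 + l))
(t*(-8))*q(2) = (104*(-8))*(2*2*(-8 + 2)) = -1664*2*(-6) = -832*(-24) = 19968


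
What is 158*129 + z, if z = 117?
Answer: 20499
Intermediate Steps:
158*129 + z = 158*129 + 117 = 20382 + 117 = 20499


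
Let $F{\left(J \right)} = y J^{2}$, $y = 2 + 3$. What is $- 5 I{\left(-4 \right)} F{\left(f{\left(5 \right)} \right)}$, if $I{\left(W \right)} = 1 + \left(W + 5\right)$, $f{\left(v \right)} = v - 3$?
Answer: $-200$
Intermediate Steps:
$f{\left(v \right)} = -3 + v$
$y = 5$
$I{\left(W \right)} = 6 + W$ ($I{\left(W \right)} = 1 + \left(5 + W\right) = 6 + W$)
$F{\left(J \right)} = 5 J^{2}$
$- 5 I{\left(-4 \right)} F{\left(f{\left(5 \right)} \right)} = - 5 \left(6 - 4\right) 5 \left(-3 + 5\right)^{2} = \left(-5\right) 2 \cdot 5 \cdot 2^{2} = - 10 \cdot 5 \cdot 4 = \left(-10\right) 20 = -200$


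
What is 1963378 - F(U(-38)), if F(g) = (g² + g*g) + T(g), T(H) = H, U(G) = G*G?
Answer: -2208338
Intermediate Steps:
U(G) = G²
F(g) = g + 2*g² (F(g) = (g² + g*g) + g = (g² + g²) + g = 2*g² + g = g + 2*g²)
1963378 - F(U(-38)) = 1963378 - (-38)²*(1 + 2*(-38)²) = 1963378 - 1444*(1 + 2*1444) = 1963378 - 1444*(1 + 2888) = 1963378 - 1444*2889 = 1963378 - 1*4171716 = 1963378 - 4171716 = -2208338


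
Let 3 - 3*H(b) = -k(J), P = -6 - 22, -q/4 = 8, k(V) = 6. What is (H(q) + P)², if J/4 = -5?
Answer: 625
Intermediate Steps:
J = -20 (J = 4*(-5) = -20)
q = -32 (q = -4*8 = -32)
P = -28
H(b) = 3 (H(b) = 1 - (-1)*6/3 = 1 - ⅓*(-6) = 1 + 2 = 3)
(H(q) + P)² = (3 - 28)² = (-25)² = 625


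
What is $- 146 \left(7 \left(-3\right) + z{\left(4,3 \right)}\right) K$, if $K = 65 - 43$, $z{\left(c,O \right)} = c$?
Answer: $54604$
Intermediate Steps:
$K = 22$ ($K = 65 - 43 = 22$)
$- 146 \left(7 \left(-3\right) + z{\left(4,3 \right)}\right) K = - 146 \left(7 \left(-3\right) + 4\right) 22 = - 146 \left(-21 + 4\right) 22 = \left(-146\right) \left(-17\right) 22 = 2482 \cdot 22 = 54604$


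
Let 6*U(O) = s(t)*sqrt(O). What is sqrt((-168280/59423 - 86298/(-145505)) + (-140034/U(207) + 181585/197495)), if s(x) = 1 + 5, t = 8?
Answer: sqrt(-1661353657072391477652491540415 - 2555531148442009470955575714691850*sqrt(23))/1122143472617765 ≈ 98.663*I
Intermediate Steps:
s(x) = 6
U(O) = sqrt(O) (U(O) = (6*sqrt(O))/6 = sqrt(O))
sqrt((-168280/59423 - 86298/(-145505)) + (-140034/U(207) + 181585/197495)) = sqrt((-168280/59423 - 86298/(-145505)) + (-140034*sqrt(23)/69 + 181585/197495)) = sqrt((-168280*1/59423 - 86298*(-1/145505)) + (-140034*sqrt(23)/69 + 181585*(1/197495))) = sqrt((-24040/8489 + 86298/145505) + (-46678*sqrt(23)/23 + 36317/39499)) = sqrt(-2765356478/1235191945 + (-46678*sqrt(23)/23 + 36317/39499)) = sqrt(-2765356478/1235191945 + (36317/39499 - 46678*sqrt(23)/23)) = sqrt(-64370349657957/48788846635555 - 46678*sqrt(23)/23)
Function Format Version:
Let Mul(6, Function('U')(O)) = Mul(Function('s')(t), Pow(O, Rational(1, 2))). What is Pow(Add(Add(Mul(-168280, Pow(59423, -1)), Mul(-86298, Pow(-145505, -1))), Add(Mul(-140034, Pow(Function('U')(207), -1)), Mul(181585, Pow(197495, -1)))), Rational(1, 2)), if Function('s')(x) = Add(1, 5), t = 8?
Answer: Mul(Rational(1, 1122143472617765), Pow(Add(-1661353657072391477652491540415, Mul(-2555531148442009470955575714691850, Pow(23, Rational(1, 2)))), Rational(1, 2))) ≈ Mul(98.663, I)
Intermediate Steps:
Function('s')(x) = 6
Function('U')(O) = Pow(O, Rational(1, 2)) (Function('U')(O) = Mul(Rational(1, 6), Mul(6, Pow(O, Rational(1, 2)))) = Pow(O, Rational(1, 2)))
Pow(Add(Add(Mul(-168280, Pow(59423, -1)), Mul(-86298, Pow(-145505, -1))), Add(Mul(-140034, Pow(Function('U')(207), -1)), Mul(181585, Pow(197495, -1)))), Rational(1, 2)) = Pow(Add(Add(Mul(-168280, Pow(59423, -1)), Mul(-86298, Pow(-145505, -1))), Add(Mul(-140034, Pow(Pow(207, Rational(1, 2)), -1)), Mul(181585, Pow(197495, -1)))), Rational(1, 2)) = Pow(Add(Add(Mul(-168280, Rational(1, 59423)), Mul(-86298, Rational(-1, 145505))), Add(Mul(-140034, Pow(Mul(3, Pow(23, Rational(1, 2))), -1)), Mul(181585, Rational(1, 197495)))), Rational(1, 2)) = Pow(Add(Add(Rational(-24040, 8489), Rational(86298, 145505)), Add(Mul(-140034, Mul(Rational(1, 69), Pow(23, Rational(1, 2)))), Rational(36317, 39499))), Rational(1, 2)) = Pow(Add(Rational(-2765356478, 1235191945), Add(Mul(Rational(-46678, 23), Pow(23, Rational(1, 2))), Rational(36317, 39499))), Rational(1, 2)) = Pow(Add(Rational(-2765356478, 1235191945), Add(Rational(36317, 39499), Mul(Rational(-46678, 23), Pow(23, Rational(1, 2))))), Rational(1, 2)) = Pow(Add(Rational(-64370349657957, 48788846635555), Mul(Rational(-46678, 23), Pow(23, Rational(1, 2)))), Rational(1, 2))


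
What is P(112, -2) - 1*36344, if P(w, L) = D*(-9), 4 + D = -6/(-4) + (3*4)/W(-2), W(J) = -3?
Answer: -72571/2 ≈ -36286.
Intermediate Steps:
D = -13/2 (D = -4 + (-6/(-4) + (3*4)/(-3)) = -4 + (-6*(-¼) + 12*(-⅓)) = -4 + (3/2 - 4) = -4 - 5/2 = -13/2 ≈ -6.5000)
P(w, L) = 117/2 (P(w, L) = -13/2*(-9) = 117/2)
P(112, -2) - 1*36344 = 117/2 - 1*36344 = 117/2 - 36344 = -72571/2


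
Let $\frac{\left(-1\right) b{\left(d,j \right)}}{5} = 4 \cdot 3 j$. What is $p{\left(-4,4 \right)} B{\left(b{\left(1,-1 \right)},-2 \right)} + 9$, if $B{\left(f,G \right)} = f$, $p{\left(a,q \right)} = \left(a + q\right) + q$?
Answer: $249$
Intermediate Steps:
$b{\left(d,j \right)} = - 60 j$ ($b{\left(d,j \right)} = - 5 \cdot 4 \cdot 3 j = - 5 \cdot 12 j = - 60 j$)
$p{\left(a,q \right)} = a + 2 q$
$p{\left(-4,4 \right)} B{\left(b{\left(1,-1 \right)},-2 \right)} + 9 = \left(-4 + 2 \cdot 4\right) \left(\left(-60\right) \left(-1\right)\right) + 9 = \left(-4 + 8\right) 60 + 9 = 4 \cdot 60 + 9 = 240 + 9 = 249$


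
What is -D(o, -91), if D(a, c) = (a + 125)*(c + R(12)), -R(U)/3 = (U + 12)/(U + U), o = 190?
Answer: 29610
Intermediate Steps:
R(U) = -3*(12 + U)/(2*U) (R(U) = -3*(U + 12)/(U + U) = -3*(12 + U)/(2*U))
D(a, c) = (-3 + c)*(125 + a) (D(a, c) = (a + 125)*(c + (-3/2 - 18/12)) = (125 + a)*(c + (-3/2 - 18*1/12)) = (125 + a)*(c + (-3/2 - 3/2)) = (125 + a)*(c - 3) = (125 + a)*(-3 + c) = (-3 + c)*(125 + a))
-D(o, -91) = -(-375 - 3*190 + 125*(-91) + 190*(-91)) = -(-375 - 570 - 11375 - 17290) = -1*(-29610) = 29610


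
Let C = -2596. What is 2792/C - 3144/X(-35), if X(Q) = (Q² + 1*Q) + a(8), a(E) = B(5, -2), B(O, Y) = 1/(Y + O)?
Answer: -8613926/2317579 ≈ -3.7168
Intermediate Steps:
B(O, Y) = 1/(O + Y)
a(E) = ⅓ (a(E) = 1/(5 - 2) = 1/3 = ⅓)
X(Q) = ⅓ + Q + Q² (X(Q) = (Q² + 1*Q) + ⅓ = (Q² + Q) + ⅓ = (Q + Q²) + ⅓ = ⅓ + Q + Q²)
2792/C - 3144/X(-35) = 2792/(-2596) - 3144/(⅓ - 35 + (-35)²) = 2792*(-1/2596) - 3144/(⅓ - 35 + 1225) = -698/649 - 3144/3571/3 = -698/649 - 3144*3/3571 = -698/649 - 9432/3571 = -8613926/2317579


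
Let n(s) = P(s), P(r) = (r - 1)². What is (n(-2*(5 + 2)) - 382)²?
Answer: 24649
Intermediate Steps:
P(r) = (-1 + r)²
n(s) = (-1 + s)²
(n(-2*(5 + 2)) - 382)² = ((-1 - 2*(5 + 2))² - 382)² = ((-1 - 2*7)² - 382)² = ((-1 - 14)² - 382)² = ((-15)² - 382)² = (225 - 382)² = (-157)² = 24649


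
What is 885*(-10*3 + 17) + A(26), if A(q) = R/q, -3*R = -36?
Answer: -149559/13 ≈ -11505.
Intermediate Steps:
R = 12 (R = -⅓*(-36) = 12)
A(q) = 12/q
885*(-10*3 + 17) + A(26) = 885*(-10*3 + 17) + 12/26 = 885*(-30 + 17) + 12*(1/26) = 885*(-13) + 6/13 = -11505 + 6/13 = -149559/13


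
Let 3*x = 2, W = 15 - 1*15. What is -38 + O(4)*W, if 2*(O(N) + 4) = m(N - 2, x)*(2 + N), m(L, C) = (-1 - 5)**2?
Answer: -38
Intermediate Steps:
W = 0 (W = 15 - 15 = 0)
x = 2/3 (x = (1/3)*2 = 2/3 ≈ 0.66667)
m(L, C) = 36 (m(L, C) = (-6)**2 = 36)
O(N) = 32 + 18*N (O(N) = -4 + (36*(2 + N))/2 = -4 + (72 + 36*N)/2 = -4 + (36 + 18*N) = 32 + 18*N)
-38 + O(4)*W = -38 + (32 + 18*4)*0 = -38 + (32 + 72)*0 = -38 + 104*0 = -38 + 0 = -38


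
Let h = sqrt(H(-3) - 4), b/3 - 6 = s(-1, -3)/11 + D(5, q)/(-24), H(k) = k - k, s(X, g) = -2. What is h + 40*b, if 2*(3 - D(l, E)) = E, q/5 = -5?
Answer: 13655/22 + 2*I ≈ 620.68 + 2.0*I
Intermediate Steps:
q = -25 (q = 5*(-5) = -25)
H(k) = 0
D(l, E) = 3 - E/2
b = 2731/176 (b = 18 + 3*(-2/11 + (3 - 1/2*(-25))/(-24)) = 18 + 3*(-2*1/11 + (3 + 25/2)*(-1/24)) = 18 + 3*(-2/11 + (31/2)*(-1/24)) = 18 + 3*(-2/11 - 31/48) = 18 + 3*(-437/528) = 18 - 437/176 = 2731/176 ≈ 15.517)
h = 2*I (h = sqrt(0 - 4) = sqrt(-4) = 2*I ≈ 2.0*I)
h + 40*b = 2*I + 40*(2731/176) = 2*I + 13655/22 = 13655/22 + 2*I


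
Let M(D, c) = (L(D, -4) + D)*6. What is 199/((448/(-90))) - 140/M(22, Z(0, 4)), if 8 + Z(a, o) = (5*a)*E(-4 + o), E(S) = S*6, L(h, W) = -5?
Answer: -472385/11424 ≈ -41.350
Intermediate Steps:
E(S) = 6*S
Z(a, o) = -8 + 5*a*(-24 + 6*o) (Z(a, o) = -8 + (5*a)*(6*(-4 + o)) = -8 + (5*a)*(-24 + 6*o) = -8 + 5*a*(-24 + 6*o))
M(D, c) = -30 + 6*D (M(D, c) = (-5 + D)*6 = -30 + 6*D)
199/((448/(-90))) - 140/M(22, Z(0, 4)) = 199/((448/(-90))) - 140/(-30 + 6*22) = 199/((448*(-1/90))) - 140/(-30 + 132) = 199/(-224/45) - 140/102 = 199*(-45/224) - 140*1/102 = -8955/224 - 70/51 = -472385/11424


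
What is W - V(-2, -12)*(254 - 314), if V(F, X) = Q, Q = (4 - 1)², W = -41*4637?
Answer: -189577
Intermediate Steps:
W = -190117
Q = 9 (Q = 3² = 9)
V(F, X) = 9
W - V(-2, -12)*(254 - 314) = -190117 - 9*(254 - 314) = -190117 - 9*(-60) = -190117 - 1*(-540) = -190117 + 540 = -189577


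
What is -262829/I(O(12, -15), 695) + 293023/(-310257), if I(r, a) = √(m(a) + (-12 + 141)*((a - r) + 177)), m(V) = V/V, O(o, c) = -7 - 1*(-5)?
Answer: -293023/310257 - 262829*√112747/112747 ≈ -783.69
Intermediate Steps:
O(o, c) = -2 (O(o, c) = -7 + 5 = -2)
m(V) = 1
I(r, a) = √(22834 - 129*r + 129*a) (I(r, a) = √(1 + (-12 + 141)*((a - r) + 177)) = √(1 + 129*(177 + a - r)) = √(1 + (22833 - 129*r + 129*a)) = √(22834 - 129*r + 129*a))
-262829/I(O(12, -15), 695) + 293023/(-310257) = -262829/√(22834 - 129*(-2) + 129*695) + 293023/(-310257) = -262829/√(22834 + 258 + 89655) + 293023*(-1/310257) = -262829*√112747/112747 - 293023/310257 = -293023/310257 - 262829*√112747/112747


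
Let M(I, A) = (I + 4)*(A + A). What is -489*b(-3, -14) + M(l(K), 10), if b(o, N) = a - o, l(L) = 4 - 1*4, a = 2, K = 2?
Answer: -2365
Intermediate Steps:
l(L) = 0 (l(L) = 4 - 4 = 0)
b(o, N) = 2 - o
M(I, A) = 2*A*(4 + I) (M(I, A) = (4 + I)*(2*A) = 2*A*(4 + I))
-489*b(-3, -14) + M(l(K), 10) = -489*(2 - 1*(-3)) + 2*10*(4 + 0) = -489*(2 + 3) + 2*10*4 = -489*5 + 80 = -2445 + 80 = -2365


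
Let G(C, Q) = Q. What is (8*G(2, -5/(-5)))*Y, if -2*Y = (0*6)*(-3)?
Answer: 0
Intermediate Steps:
Y = 0 (Y = -0*6*(-3)/2 = -0*(-3) = -½*0 = 0)
(8*G(2, -5/(-5)))*Y = (8*(-5/(-5)))*0 = (8*(-5*(-⅕)))*0 = (8*1)*0 = 8*0 = 0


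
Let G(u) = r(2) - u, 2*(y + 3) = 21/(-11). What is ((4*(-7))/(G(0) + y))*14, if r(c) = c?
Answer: 8624/43 ≈ 200.56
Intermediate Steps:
y = -87/22 (y = -3 + (21/(-11))/2 = -3 + (21*(-1/11))/2 = -3 + (1/2)*(-21/11) = -3 - 21/22 = -87/22 ≈ -3.9545)
G(u) = 2 - u
((4*(-7))/(G(0) + y))*14 = ((4*(-7))/((2 - 1*0) - 87/22))*14 = -28/((2 + 0) - 87/22)*14 = -28/(2 - 87/22)*14 = -28/(-43/22)*14 = -28*(-22/43)*14 = (616/43)*14 = 8624/43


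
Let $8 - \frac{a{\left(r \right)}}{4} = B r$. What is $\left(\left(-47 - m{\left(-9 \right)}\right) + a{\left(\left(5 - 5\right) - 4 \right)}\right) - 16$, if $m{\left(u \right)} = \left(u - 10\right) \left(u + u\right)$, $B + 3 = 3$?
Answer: $-373$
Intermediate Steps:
$B = 0$ ($B = -3 + 3 = 0$)
$m{\left(u \right)} = 2 u \left(-10 + u\right)$ ($m{\left(u \right)} = \left(-10 + u\right) 2 u = 2 u \left(-10 + u\right)$)
$a{\left(r \right)} = 32$ ($a{\left(r \right)} = 32 - 4 \cdot 0 r = 32 - 0 = 32 + 0 = 32$)
$\left(\left(-47 - m{\left(-9 \right)}\right) + a{\left(\left(5 - 5\right) - 4 \right)}\right) - 16 = \left(\left(-47 - 2 \left(-9\right) \left(-10 - 9\right)\right) + 32\right) - 16 = \left(\left(-47 - 2 \left(-9\right) \left(-19\right)\right) + 32\right) - 16 = \left(\left(-47 - 342\right) + 32\right) - 16 = \left(-389 + 32\right) - 16 = -357 - 16 = -373$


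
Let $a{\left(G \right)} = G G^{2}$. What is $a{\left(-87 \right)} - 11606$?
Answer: $-670109$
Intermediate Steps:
$a{\left(G \right)} = G^{3}$
$a{\left(-87 \right)} - 11606 = \left(-87\right)^{3} - 11606 = -658503 - 11606 = -670109$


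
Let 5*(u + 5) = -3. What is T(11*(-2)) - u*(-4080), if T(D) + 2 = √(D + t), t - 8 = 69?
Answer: -22850 + √55 ≈ -22843.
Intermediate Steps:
u = -28/5 (u = -5 + (⅕)*(-3) = -5 - ⅗ = -28/5 ≈ -5.6000)
t = 77 (t = 8 + 69 = 77)
T(D) = -2 + √(77 + D) (T(D) = -2 + √(D + 77) = -2 + √(77 + D))
T(11*(-2)) - u*(-4080) = (-2 + √(77 + 11*(-2))) - (-28)*(-4080)/5 = (-2 + √(77 - 22)) - 1*22848 = (-2 + √55) - 22848 = -22850 + √55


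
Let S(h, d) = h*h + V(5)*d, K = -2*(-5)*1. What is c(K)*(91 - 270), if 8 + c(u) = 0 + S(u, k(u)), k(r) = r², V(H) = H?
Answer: -105968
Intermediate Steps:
K = 10 (K = 10*1 = 10)
S(h, d) = h² + 5*d (S(h, d) = h*h + 5*d = h² + 5*d)
c(u) = -8 + 6*u² (c(u) = -8 + (0 + (u² + 5*u²)) = -8 + (0 + 6*u²) = -8 + 6*u²)
c(K)*(91 - 270) = (-8 + 6*10²)*(91 - 270) = (-8 + 6*100)*(-179) = (-8 + 600)*(-179) = 592*(-179) = -105968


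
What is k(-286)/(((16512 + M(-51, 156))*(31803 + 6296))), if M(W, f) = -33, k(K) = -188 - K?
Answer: 98/627833421 ≈ 1.5609e-7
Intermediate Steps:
k(-286)/(((16512 + M(-51, 156))*(31803 + 6296))) = (-188 - 1*(-286))/(((16512 - 33)*(31803 + 6296))) = (-188 + 286)/((16479*38099)) = 98/627833421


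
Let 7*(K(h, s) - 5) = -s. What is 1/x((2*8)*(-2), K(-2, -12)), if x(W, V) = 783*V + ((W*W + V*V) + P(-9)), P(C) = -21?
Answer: 49/308963 ≈ 0.00015859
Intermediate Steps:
K(h, s) = 5 - s/7 (K(h, s) = 5 + (-s)/7 = 5 - s/7)
x(W, V) = -21 + V² + W² + 783*V (x(W, V) = 783*V + ((W*W + V*V) - 21) = 783*V + ((W² + V²) - 21) = 783*V + ((V² + W²) - 21) = 783*V + (-21 + V² + W²) = -21 + V² + W² + 783*V)
1/x((2*8)*(-2), K(-2, -12)) = 1/(-21 + (5 - ⅐*(-12))² + ((2*8)*(-2))² + 783*(5 - ⅐*(-12))) = 1/(-21 + (5 + 12/7)² + (16*(-2))² + 783*(5 + 12/7)) = 1/(-21 + (47/7)² + (-32)² + 783*(47/7)) = 1/(-21 + 2209/49 + 1024 + 36801/7) = 1/(308963/49) = 49/308963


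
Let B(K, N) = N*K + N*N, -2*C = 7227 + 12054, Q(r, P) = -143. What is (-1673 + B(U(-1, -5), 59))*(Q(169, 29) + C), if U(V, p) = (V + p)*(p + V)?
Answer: -38468722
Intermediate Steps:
U(V, p) = (V + p)**2 (U(V, p) = (V + p)*(V + p) = (V + p)**2)
C = -19281/2 (C = -(7227 + 12054)/2 = -1/2*19281 = -19281/2 ≈ -9640.5)
B(K, N) = N**2 + K*N (B(K, N) = K*N + N**2 = N**2 + K*N)
(-1673 + B(U(-1, -5), 59))*(Q(169, 29) + C) = (-1673 + 59*((-1 - 5)**2 + 59))*(-143 - 19281/2) = (-1673 + 59*((-6)**2 + 59))*(-19567/2) = (-1673 + 59*(36 + 59))*(-19567/2) = (-1673 + 59*95)*(-19567/2) = (-1673 + 5605)*(-19567/2) = 3932*(-19567/2) = -38468722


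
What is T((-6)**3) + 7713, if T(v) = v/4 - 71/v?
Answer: 1654415/216 ≈ 7659.3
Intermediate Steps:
T(v) = -71/v + v/4 (T(v) = v*(1/4) - 71/v = v/4 - 71/v = -71/v + v/4)
T((-6)**3) + 7713 = (-71/((-6)**3) + (1/4)*(-6)**3) + 7713 = (-71/(-216) + (1/4)*(-216)) + 7713 = (-71*(-1/216) - 54) + 7713 = (71/216 - 54) + 7713 = -11593/216 + 7713 = 1654415/216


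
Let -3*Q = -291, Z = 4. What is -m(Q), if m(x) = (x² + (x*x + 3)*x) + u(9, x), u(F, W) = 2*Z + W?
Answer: -922478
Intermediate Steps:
Q = 97 (Q = -⅓*(-291) = 97)
u(F, W) = 8 + W (u(F, W) = 2*4 + W = 8 + W)
m(x) = 8 + x + x² + x*(3 + x²) (m(x) = (x² + (x*x + 3)*x) + (8 + x) = (x² + (x² + 3)*x) + (8 + x) = (x² + (3 + x²)*x) + (8 + x) = (x² + x*(3 + x²)) + (8 + x) = 8 + x + x² + x*(3 + x²))
-m(Q) = -(8 + 97² + 97³ + 4*97) = -(8 + 9409 + 912673 + 388) = -1*922478 = -922478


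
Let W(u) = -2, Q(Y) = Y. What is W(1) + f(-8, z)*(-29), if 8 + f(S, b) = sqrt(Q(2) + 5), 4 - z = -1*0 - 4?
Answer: 230 - 29*sqrt(7) ≈ 153.27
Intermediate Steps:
z = 8 (z = 4 - (-1*0 - 4) = 4 - (0 - 4) = 4 - 1*(-4) = 4 + 4 = 8)
f(S, b) = -8 + sqrt(7) (f(S, b) = -8 + sqrt(2 + 5) = -8 + sqrt(7))
W(1) + f(-8, z)*(-29) = -2 + (-8 + sqrt(7))*(-29) = -2 + (232 - 29*sqrt(7)) = 230 - 29*sqrt(7)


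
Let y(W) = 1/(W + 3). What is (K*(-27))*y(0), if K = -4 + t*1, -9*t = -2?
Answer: 34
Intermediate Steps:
t = 2/9 (t = -⅑*(-2) = 2/9 ≈ 0.22222)
K = -34/9 (K = -4 + (2/9)*1 = -4 + 2/9 = -34/9 ≈ -3.7778)
y(W) = 1/(3 + W)
(K*(-27))*y(0) = (-34/9*(-27))/(3 + 0) = 102/3 = 102*(⅓) = 34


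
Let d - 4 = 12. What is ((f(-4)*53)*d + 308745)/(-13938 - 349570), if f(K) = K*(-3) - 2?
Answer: -317225/363508 ≈ -0.87268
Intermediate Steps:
d = 16 (d = 4 + 12 = 16)
f(K) = -2 - 3*K (f(K) = -3*K - 2 = -2 - 3*K)
((f(-4)*53)*d + 308745)/(-13938 - 349570) = (((-2 - 3*(-4))*53)*16 + 308745)/(-13938 - 349570) = (((-2 + 12)*53)*16 + 308745)/(-363508) = ((10*53)*16 + 308745)*(-1/363508) = (530*16 + 308745)*(-1/363508) = (8480 + 308745)*(-1/363508) = 317225*(-1/363508) = -317225/363508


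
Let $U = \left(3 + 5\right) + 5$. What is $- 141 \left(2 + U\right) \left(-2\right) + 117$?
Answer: $4347$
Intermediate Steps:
$U = 13$ ($U = 8 + 5 = 13$)
$- 141 \left(2 + U\right) \left(-2\right) + 117 = - 141 \left(2 + 13\right) \left(-2\right) + 117 = - 141 \cdot 15 \left(-2\right) + 117 = \left(-141\right) \left(-30\right) + 117 = 4230 + 117 = 4347$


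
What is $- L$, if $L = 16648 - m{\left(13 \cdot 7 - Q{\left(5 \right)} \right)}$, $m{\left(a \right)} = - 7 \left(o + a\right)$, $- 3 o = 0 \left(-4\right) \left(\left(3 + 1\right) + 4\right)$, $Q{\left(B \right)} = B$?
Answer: $-17250$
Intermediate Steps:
$o = 0$ ($o = - \frac{0 \left(-4\right) \left(\left(3 + 1\right) + 4\right)}{3} = - \frac{0 \left(4 + 4\right)}{3} = - \frac{0 \cdot 8}{3} = \left(- \frac{1}{3}\right) 0 = 0$)
$m{\left(a \right)} = - 7 a$ ($m{\left(a \right)} = - 7 \left(0 + a\right) = - 7 a$)
$L = 17250$ ($L = 16648 - - 7 \left(13 \cdot 7 - 5\right) = 16648 - - 7 \left(91 - 5\right) = 16648 - \left(-7\right) 86 = 16648 - -602 = 16648 + 602 = 17250$)
$- L = \left(-1\right) 17250 = -17250$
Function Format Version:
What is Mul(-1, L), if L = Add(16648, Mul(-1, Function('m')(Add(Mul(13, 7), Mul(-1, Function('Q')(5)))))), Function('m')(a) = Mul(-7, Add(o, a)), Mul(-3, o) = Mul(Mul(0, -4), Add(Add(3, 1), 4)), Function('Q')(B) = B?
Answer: -17250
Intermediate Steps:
o = 0 (o = Mul(Rational(-1, 3), Mul(Mul(0, -4), Add(Add(3, 1), 4))) = Mul(Rational(-1, 3), Mul(0, Add(4, 4))) = Mul(Rational(-1, 3), Mul(0, 8)) = Mul(Rational(-1, 3), 0) = 0)
Function('m')(a) = Mul(-7, a) (Function('m')(a) = Mul(-7, Add(0, a)) = Mul(-7, a))
L = 17250 (L = Add(16648, Mul(-1, Mul(-7, Add(Mul(13, 7), Mul(-1, 5))))) = Add(16648, Mul(-1, Mul(-7, Add(91, -5)))) = Add(16648, Mul(-1, Mul(-7, 86))) = Add(16648, Mul(-1, -602)) = Add(16648, 602) = 17250)
Mul(-1, L) = Mul(-1, 17250) = -17250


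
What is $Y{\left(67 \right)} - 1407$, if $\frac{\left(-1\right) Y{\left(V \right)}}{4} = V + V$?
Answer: $-1943$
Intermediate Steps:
$Y{\left(V \right)} = - 8 V$ ($Y{\left(V \right)} = - 4 \left(V + V\right) = - 4 \cdot 2 V = - 8 V$)
$Y{\left(67 \right)} - 1407 = \left(-8\right) 67 - 1407 = -536 - 1407 = -1943$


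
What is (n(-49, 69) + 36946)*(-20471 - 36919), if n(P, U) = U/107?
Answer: -226879370490/107 ≈ -2.1204e+9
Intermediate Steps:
n(P, U) = U/107 (n(P, U) = U*(1/107) = U/107)
(n(-49, 69) + 36946)*(-20471 - 36919) = ((1/107)*69 + 36946)*(-20471 - 36919) = (69/107 + 36946)*(-57390) = (3953291/107)*(-57390) = -226879370490/107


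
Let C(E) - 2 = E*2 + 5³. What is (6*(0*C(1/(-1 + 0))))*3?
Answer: 0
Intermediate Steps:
C(E) = 127 + 2*E (C(E) = 2 + (E*2 + 5³) = 2 + (2*E + 125) = 2 + (125 + 2*E) = 127 + 2*E)
(6*(0*C(1/(-1 + 0))))*3 = (6*(0*(127 + 2/(-1 + 0))))*3 = (6*(0*(127 + 2/(-1))))*3 = (6*(0*(127 + 2*(-1))))*3 = (6*(0*(127 - 2)))*3 = (6*(0*125))*3 = (6*0)*3 = 0*3 = 0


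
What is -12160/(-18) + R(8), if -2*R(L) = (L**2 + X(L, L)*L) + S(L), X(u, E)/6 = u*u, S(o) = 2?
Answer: -8041/9 ≈ -893.44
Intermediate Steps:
X(u, E) = 6*u**2 (X(u, E) = 6*(u*u) = 6*u**2)
R(L) = -1 - 3*L**3 - L**2/2 (R(L) = -((L**2 + (6*L**2)*L) + 2)/2 = -((L**2 + 6*L**3) + 2)/2 = -(2 + L**2 + 6*L**3)/2 = -1 - 3*L**3 - L**2/2)
-12160/(-18) + R(8) = -12160/(-18) + (-1 - 3*8**3 - 1/2*8**2) = -12160*(-1)/18 + (-1 - 3*512 - 1/2*64) = -128*(-95/18) + (-1 - 1536 - 32) = 6080/9 - 1569 = -8041/9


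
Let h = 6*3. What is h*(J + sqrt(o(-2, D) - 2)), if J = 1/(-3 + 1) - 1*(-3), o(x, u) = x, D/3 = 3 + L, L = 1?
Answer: 45 + 36*I ≈ 45.0 + 36.0*I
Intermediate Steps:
D = 12 (D = 3*(3 + 1) = 3*4 = 12)
J = 5/2 (J = 1/(-2) + 3 = -1/2 + 3 = 5/2 ≈ 2.5000)
h = 18
h*(J + sqrt(o(-2, D) - 2)) = 18*(5/2 + sqrt(-2 - 2)) = 18*(5/2 + sqrt(-4)) = 18*(5/2 + 2*I) = 45 + 36*I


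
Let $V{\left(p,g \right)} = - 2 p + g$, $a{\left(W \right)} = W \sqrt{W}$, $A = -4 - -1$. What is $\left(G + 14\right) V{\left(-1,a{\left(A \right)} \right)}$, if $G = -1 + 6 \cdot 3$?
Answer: $62 - 93 i \sqrt{3} \approx 62.0 - 161.08 i$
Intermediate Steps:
$A = -3$ ($A = -4 + 1 = -3$)
$a{\left(W \right)} = W^{\frac{3}{2}}$
$V{\left(p,g \right)} = g - 2 p$
$G = 17$ ($G = -1 + 18 = 17$)
$\left(G + 14\right) V{\left(-1,a{\left(A \right)} \right)} = \left(17 + 14\right) \left(\left(-3\right)^{\frac{3}{2}} - -2\right) = 31 \left(- 3 i \sqrt{3} + 2\right) = 31 \left(2 - 3 i \sqrt{3}\right) = 62 - 93 i \sqrt{3}$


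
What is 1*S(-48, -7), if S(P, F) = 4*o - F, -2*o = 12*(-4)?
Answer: 103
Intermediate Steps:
o = 24 (o = -6*(-4) = -½*(-48) = 24)
S(P, F) = 96 - F (S(P, F) = 4*24 - F = 96 - F)
1*S(-48, -7) = 1*(96 - 1*(-7)) = 1*(96 + 7) = 1*103 = 103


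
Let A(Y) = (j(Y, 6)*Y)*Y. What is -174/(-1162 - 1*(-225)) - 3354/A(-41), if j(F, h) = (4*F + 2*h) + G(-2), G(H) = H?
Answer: 24093387/121282469 ≈ 0.19866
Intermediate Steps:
j(F, h) = -2 + 2*h + 4*F (j(F, h) = (4*F + 2*h) - 2 = (2*h + 4*F) - 2 = -2 + 2*h + 4*F)
A(Y) = Y**2*(10 + 4*Y) (A(Y) = ((-2 + 2*6 + 4*Y)*Y)*Y = ((-2 + 12 + 4*Y)*Y)*Y = ((10 + 4*Y)*Y)*Y = (Y*(10 + 4*Y))*Y = Y**2*(10 + 4*Y))
-174/(-1162 - 1*(-225)) - 3354/A(-41) = -174/(-1162 - 1*(-225)) - 3354*1/(1681*(10 + 4*(-41))) = -174/(-1162 + 225) - 3354*1/(1681*(10 - 164)) = -174/(-937) - 3354/(1681*(-154)) = -174*(-1/937) - 3354/(-258874) = 174/937 - 3354*(-1/258874) = 174/937 + 1677/129437 = 24093387/121282469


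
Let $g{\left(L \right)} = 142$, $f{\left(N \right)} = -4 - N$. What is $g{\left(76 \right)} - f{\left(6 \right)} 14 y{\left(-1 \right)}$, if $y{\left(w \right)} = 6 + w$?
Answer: $842$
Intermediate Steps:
$g{\left(76 \right)} - f{\left(6 \right)} 14 y{\left(-1 \right)} = 142 - \left(-4 - 6\right) 14 \left(6 - 1\right) = 142 - \left(-4 - 6\right) 14 \cdot 5 = 142 - \left(-10\right) 14 \cdot 5 = 142 - \left(-140\right) 5 = 142 - -700 = 142 + 700 = 842$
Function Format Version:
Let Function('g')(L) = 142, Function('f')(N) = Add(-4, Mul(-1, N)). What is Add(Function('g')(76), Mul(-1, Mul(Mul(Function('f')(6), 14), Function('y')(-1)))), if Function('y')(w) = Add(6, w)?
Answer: 842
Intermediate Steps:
Add(Function('g')(76), Mul(-1, Mul(Mul(Function('f')(6), 14), Function('y')(-1)))) = Add(142, Mul(-1, Mul(Mul(Add(-4, Mul(-1, 6)), 14), Add(6, -1)))) = Add(142, Mul(-1, Mul(Mul(Add(-4, -6), 14), 5))) = Add(142, Mul(-1, Mul(Mul(-10, 14), 5))) = Add(142, Mul(-1, Mul(-140, 5))) = Add(142, Mul(-1, -700)) = Add(142, 700) = 842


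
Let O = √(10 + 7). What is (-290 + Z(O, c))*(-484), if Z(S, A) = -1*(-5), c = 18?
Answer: 137940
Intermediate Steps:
O = √17 ≈ 4.1231
Z(S, A) = 5
(-290 + Z(O, c))*(-484) = (-290 + 5)*(-484) = -285*(-484) = 137940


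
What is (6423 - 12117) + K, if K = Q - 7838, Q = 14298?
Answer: 766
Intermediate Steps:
K = 6460 (K = 14298 - 7838 = 6460)
(6423 - 12117) + K = (6423 - 12117) + 6460 = -5694 + 6460 = 766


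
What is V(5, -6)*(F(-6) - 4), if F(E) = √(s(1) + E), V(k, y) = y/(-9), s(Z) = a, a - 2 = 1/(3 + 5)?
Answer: -8/3 + I*√62/6 ≈ -2.6667 + 1.3123*I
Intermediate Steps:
a = 17/8 (a = 2 + 1/(3 + 5) = 2 + 1/8 = 2 + ⅛ = 17/8 ≈ 2.1250)
s(Z) = 17/8
V(k, y) = -y/9 (V(k, y) = y*(-⅑) = -y/9)
F(E) = √(17/8 + E)
V(5, -6)*(F(-6) - 4) = (-⅑*(-6))*(√(34 + 16*(-6))/4 - 4) = 2*(√(34 - 96)/4 - 4)/3 = 2*(√(-62)/4 - 4)/3 = 2*((I*√62)/4 - 4)/3 = 2*(I*√62/4 - 4)/3 = 2*(-4 + I*√62/4)/3 = -8/3 + I*√62/6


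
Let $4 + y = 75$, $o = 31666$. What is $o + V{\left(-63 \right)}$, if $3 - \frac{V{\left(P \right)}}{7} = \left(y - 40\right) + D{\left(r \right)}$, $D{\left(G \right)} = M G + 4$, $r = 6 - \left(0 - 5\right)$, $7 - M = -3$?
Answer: $30672$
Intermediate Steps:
$M = 10$ ($M = 7 - -3 = 7 + 3 = 10$)
$y = 71$ ($y = -4 + 75 = 71$)
$r = 11$ ($r = 6 - -5 = 6 + 5 = 11$)
$D{\left(G \right)} = 4 + 10 G$ ($D{\left(G \right)} = 10 G + 4 = 4 + 10 G$)
$V{\left(P \right)} = -994$ ($V{\left(P \right)} = 21 - 7 \left(\left(71 - 40\right) + \left(4 + 10 \cdot 11\right)\right) = 21 - 7 \left(31 + \left(4 + 110\right)\right) = 21 - 7 \left(31 + 114\right) = 21 - 1015 = -994$)
$o + V{\left(-63 \right)} = 31666 - 994 = 30672$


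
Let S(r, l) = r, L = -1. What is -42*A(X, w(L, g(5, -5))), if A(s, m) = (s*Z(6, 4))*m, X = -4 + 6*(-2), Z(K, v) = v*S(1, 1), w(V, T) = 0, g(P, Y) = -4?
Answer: 0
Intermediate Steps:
Z(K, v) = v (Z(K, v) = v*1 = v)
X = -16 (X = -4 - 12 = -16)
A(s, m) = 4*m*s (A(s, m) = (s*4)*m = (4*s)*m = 4*m*s)
-42*A(X, w(L, g(5, -5))) = -168*0*(-16) = -42*0 = 0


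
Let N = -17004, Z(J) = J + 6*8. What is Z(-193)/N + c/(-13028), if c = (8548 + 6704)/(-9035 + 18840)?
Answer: 4565722073/543020784540 ≈ 0.0084080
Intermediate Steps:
Z(J) = 48 + J (Z(J) = J + 48 = 48 + J)
c = 15252/9805 ≈ 1.5555
Z(-193)/N + c/(-13028) = (48 - 193)/(-17004) + (15252/9805)/(-13028) = -145*(-1/17004) + (15252/9805)*(-1/13028) = 145/17004 - 3813/31934885 = 4565722073/543020784540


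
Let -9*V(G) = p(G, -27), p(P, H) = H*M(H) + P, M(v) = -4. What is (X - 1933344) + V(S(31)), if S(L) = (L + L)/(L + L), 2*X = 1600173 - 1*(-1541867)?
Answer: -3261025/9 ≈ -3.6234e+5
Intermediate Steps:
X = 1571020 (X = (1600173 - 1*(-1541867))/2 = (1600173 + 1541867)/2 = (½)*3142040 = 1571020)
S(L) = 1 (S(L) = (2*L)/((2*L)) = (2*L)*(1/(2*L)) = 1)
p(P, H) = P - 4*H (p(P, H) = H*(-4) + P = -4*H + P = P - 4*H)
V(G) = -12 - G/9 (V(G) = -(G - 4*(-27))/9 = -(G + 108)/9 = -(108 + G)/9 = -12 - G/9)
(X - 1933344) + V(S(31)) = (1571020 - 1933344) + (-12 - ⅑*1) = -362324 + (-12 - ⅑) = -362324 - 109/9 = -3261025/9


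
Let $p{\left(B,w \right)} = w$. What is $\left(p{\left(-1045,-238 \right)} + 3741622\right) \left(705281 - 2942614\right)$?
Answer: $-8370721888872$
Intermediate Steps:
$\left(p{\left(-1045,-238 \right)} + 3741622\right) \left(705281 - 2942614\right) = \left(-238 + 3741622\right) \left(705281 - 2942614\right) = 3741384 \left(-2237333\right) = -8370721888872$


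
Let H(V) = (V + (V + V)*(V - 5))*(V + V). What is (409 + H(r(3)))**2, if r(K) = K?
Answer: 126025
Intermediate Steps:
H(V) = 2*V*(V + 2*V*(-5 + V)) (H(V) = (V + (2*V)*(-5 + V))*(2*V) = (V + 2*V*(-5 + V))*(2*V) = 2*V*(V + 2*V*(-5 + V)))
(409 + H(r(3)))**2 = (409 + 3**2*(-18 + 4*3))**2 = (409 + 9*(-18 + 12))**2 = (409 + 9*(-6))**2 = (409 - 54)**2 = 355**2 = 126025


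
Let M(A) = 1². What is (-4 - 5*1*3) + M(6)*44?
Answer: 25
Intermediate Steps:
M(A) = 1
(-4 - 5*1*3) + M(6)*44 = (-4 - 5*1*3) + 1*44 = (-4 - 5*3) + 44 = (-4 - 15) + 44 = -19 + 44 = 25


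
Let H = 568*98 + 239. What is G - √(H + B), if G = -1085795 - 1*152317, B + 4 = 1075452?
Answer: -1238112 - √1131351 ≈ -1.2392e+6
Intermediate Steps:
H = 55903 (H = 55664 + 239 = 55903)
B = 1075448 (B = -4 + 1075452 = 1075448)
G = -1238112 (G = -1085795 - 152317 = -1238112)
G - √(H + B) = -1238112 - √(55903 + 1075448) = -1238112 - √1131351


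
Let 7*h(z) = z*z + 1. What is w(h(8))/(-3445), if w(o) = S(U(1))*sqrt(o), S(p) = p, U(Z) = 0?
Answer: 0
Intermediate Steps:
h(z) = 1/7 + z**2/7 (h(z) = (z*z + 1)/7 = (z**2 + 1)/7 = (1 + z**2)/7 = 1/7 + z**2/7)
w(o) = 0 (w(o) = 0*sqrt(o) = 0)
w(h(8))/(-3445) = 0/(-3445) = 0*(-1/3445) = 0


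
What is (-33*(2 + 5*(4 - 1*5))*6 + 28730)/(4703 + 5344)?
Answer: 29324/10047 ≈ 2.9187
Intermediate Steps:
(-33*(2 + 5*(4 - 1*5))*6 + 28730)/(4703 + 5344) = (-33*(2 + 5*(4 - 5))*6 + 28730)/10047 = (-33*(2 + 5*(-1))*6 + 28730)*(1/10047) = (-33*(2 - 5)*6 + 28730)*(1/10047) = (-33*(-3)*6 + 28730)*(1/10047) = (99*6 + 28730)*(1/10047) = (594 + 28730)*(1/10047) = 29324*(1/10047) = 29324/10047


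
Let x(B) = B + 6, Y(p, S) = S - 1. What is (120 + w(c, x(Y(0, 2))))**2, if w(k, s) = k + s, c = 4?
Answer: 17161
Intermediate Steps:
Y(p, S) = -1 + S
x(B) = 6 + B
(120 + w(c, x(Y(0, 2))))**2 = (120 + (4 + (6 + (-1 + 2))))**2 = (120 + (4 + (6 + 1)))**2 = (120 + (4 + 7))**2 = (120 + 11)**2 = 131**2 = 17161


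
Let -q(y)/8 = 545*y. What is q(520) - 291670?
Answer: -2558870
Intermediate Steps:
q(y) = -4360*y
q(520) - 291670 = -4360*520 - 291670 = -2267200 - 291670 = -2558870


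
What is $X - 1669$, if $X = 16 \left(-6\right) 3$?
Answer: $-1957$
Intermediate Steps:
$X = -288$ ($X = \left(-96\right) 3 = -288$)
$X - 1669 = -288 - 1669 = -1957$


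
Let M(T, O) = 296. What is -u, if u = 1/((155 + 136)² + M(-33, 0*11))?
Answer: -1/84977 ≈ -1.1768e-5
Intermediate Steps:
u = 1/84977 (u = 1/((155 + 136)² + 296) = 1/(291² + 296) = 1/(84681 + 296) = 1/84977 ≈ 1.1768e-5)
-u = -1*1/84977 = -1/84977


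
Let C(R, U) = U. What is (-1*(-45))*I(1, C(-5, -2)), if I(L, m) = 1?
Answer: 45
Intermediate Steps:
(-1*(-45))*I(1, C(-5, -2)) = -1*(-45)*1 = 45*1 = 45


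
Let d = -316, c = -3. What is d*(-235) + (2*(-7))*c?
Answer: 74302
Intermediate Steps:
d*(-235) + (2*(-7))*c = -316*(-235) + (2*(-7))*(-3) = 74260 - 14*(-3) = 74260 + 42 = 74302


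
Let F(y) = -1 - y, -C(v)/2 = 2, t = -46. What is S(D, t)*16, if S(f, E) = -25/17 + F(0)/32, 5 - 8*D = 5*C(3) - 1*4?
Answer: -817/34 ≈ -24.029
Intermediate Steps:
C(v) = -4 (C(v) = -2*2 = -4)
D = 29/8 (D = 5/8 - (5*(-4) - 1*4)/8 = 5/8 - (-20 - 4)/8 = 5/8 - 1/8*(-24) = 5/8 + 3 = 29/8 ≈ 3.6250)
S(f, E) = -817/544 (S(f, E) = -25/17 + (-1 - 1*0)/32 = -25*1/17 + (-1 + 0)*(1/32) = -25/17 - 1*1/32 = -25/17 - 1/32 = -817/544)
S(D, t)*16 = -817/544*16 = -817/34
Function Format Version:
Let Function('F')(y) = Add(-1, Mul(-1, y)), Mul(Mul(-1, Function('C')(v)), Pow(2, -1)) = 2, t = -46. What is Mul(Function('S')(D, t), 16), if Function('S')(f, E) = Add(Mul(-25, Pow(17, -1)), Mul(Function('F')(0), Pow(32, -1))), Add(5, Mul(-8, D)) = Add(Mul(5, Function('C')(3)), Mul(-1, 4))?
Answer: Rational(-817, 34) ≈ -24.029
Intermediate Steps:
Function('C')(v) = -4 (Function('C')(v) = Mul(-2, 2) = -4)
D = Rational(29, 8) (D = Add(Rational(5, 8), Mul(Rational(-1, 8), Add(Mul(5, -4), Mul(-1, 4)))) = Add(Rational(5, 8), Mul(Rational(-1, 8), Add(-20, -4))) = Add(Rational(5, 8), Mul(Rational(-1, 8), -24)) = Add(Rational(5, 8), 3) = Rational(29, 8) ≈ 3.6250)
Function('S')(f, E) = Rational(-817, 544) (Function('S')(f, E) = Add(Mul(-25, Pow(17, -1)), Mul(Add(-1, Mul(-1, 0)), Pow(32, -1))) = Add(Mul(-25, Rational(1, 17)), Mul(Add(-1, 0), Rational(1, 32))) = Add(Rational(-25, 17), Mul(-1, Rational(1, 32))) = Add(Rational(-25, 17), Rational(-1, 32)) = Rational(-817, 544))
Mul(Function('S')(D, t), 16) = Mul(Rational(-817, 544), 16) = Rational(-817, 34)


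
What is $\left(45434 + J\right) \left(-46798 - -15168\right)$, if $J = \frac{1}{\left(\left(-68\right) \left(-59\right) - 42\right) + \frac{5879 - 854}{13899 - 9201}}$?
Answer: $- \frac{1787349243179896}{1243739} \approx -1.4371 \cdot 10^{9}$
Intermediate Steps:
$J = \frac{1566}{6218695}$ ($J = \frac{1}{\left(4012 - 42\right) + \frac{5025}{4698}} = \frac{1}{3970 + 5025 \cdot \frac{1}{4698}} = \frac{1}{3970 + \frac{1675}{1566}} = \frac{1}{\frac{6218695}{1566}} = \frac{1566}{6218695} \approx 0.00025182$)
$\left(45434 + J\right) \left(-46798 - -15168\right) = \left(45434 + \frac{1566}{6218695}\right) \left(-46798 - -15168\right) = \frac{282540190196 \left(-46798 + 15168\right)}{6218695} = \frac{282540190196}{6218695} \left(-31630\right) = - \frac{1787349243179896}{1243739}$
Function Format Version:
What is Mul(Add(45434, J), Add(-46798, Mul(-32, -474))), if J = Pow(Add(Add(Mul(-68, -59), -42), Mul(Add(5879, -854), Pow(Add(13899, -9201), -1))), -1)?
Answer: Rational(-1787349243179896, 1243739) ≈ -1.4371e+9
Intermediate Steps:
J = Rational(1566, 6218695) (J = Pow(Add(Add(4012, -42), Mul(5025, Pow(4698, -1))), -1) = Pow(Add(3970, Mul(5025, Rational(1, 4698))), -1) = Pow(Add(3970, Rational(1675, 1566)), -1) = Pow(Rational(6218695, 1566), -1) = Rational(1566, 6218695) ≈ 0.00025182)
Mul(Add(45434, J), Add(-46798, Mul(-32, -474))) = Mul(Add(45434, Rational(1566, 6218695)), Add(-46798, Mul(-32, -474))) = Mul(Rational(282540190196, 6218695), Add(-46798, 15168)) = Mul(Rational(282540190196, 6218695), -31630) = Rational(-1787349243179896, 1243739)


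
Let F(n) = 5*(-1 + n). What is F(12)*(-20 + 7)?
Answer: -715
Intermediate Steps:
F(n) = -5 + 5*n
F(12)*(-20 + 7) = (-5 + 5*12)*(-20 + 7) = (-5 + 60)*(-13) = 55*(-13) = -715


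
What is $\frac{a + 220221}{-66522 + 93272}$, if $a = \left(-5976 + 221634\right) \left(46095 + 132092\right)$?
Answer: $\frac{38427672267}{26750} \approx 1.4365 \cdot 10^{6}$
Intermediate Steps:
$a = 38427452046$ ($a = 215658 \cdot 178187 = 38427452046$)
$\frac{a + 220221}{-66522 + 93272} = \frac{38427452046 + 220221}{-66522 + 93272} = \frac{38427672267}{26750}$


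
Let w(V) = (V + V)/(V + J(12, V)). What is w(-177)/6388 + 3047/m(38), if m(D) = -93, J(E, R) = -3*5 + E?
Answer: -64880177/1980280 ≈ -32.763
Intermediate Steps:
J(E, R) = -15 + E
w(V) = 2*V/(-3 + V) (w(V) = (V + V)/(V + (-15 + 12)) = (2*V)/(V - 3) = (2*V)/(-3 + V) = 2*V/(-3 + V))
w(-177)/6388 + 3047/m(38) = (2*(-177)/(-3 - 177))/6388 + 3047/(-93) = (2*(-177)/(-180))*(1/6388) + 3047*(-1/93) = (2*(-177)*(-1/180))*(1/6388) - 3047/93 = (59/30)*(1/6388) - 3047/93 = 59/191640 - 3047/93 = -64880177/1980280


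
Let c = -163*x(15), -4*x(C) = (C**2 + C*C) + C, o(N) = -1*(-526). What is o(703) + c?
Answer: 77899/4 ≈ 19475.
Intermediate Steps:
o(N) = 526
x(C) = -C**2/2 - C/4 (x(C) = -((C**2 + C*C) + C)/4 = -((C**2 + C**2) + C)/4 = -(2*C**2 + C)/4 = -(C + 2*C**2)/4 = -C**2/2 - C/4)
c = 75795/4 (c = -(-163)*15*(1 + 2*15)/4 = -(-163)*15*(1 + 30)/4 = -(-163)*15*31/4 = -163*(-465/4) = 75795/4 ≈ 18949.)
o(703) + c = 526 + 75795/4 = 77899/4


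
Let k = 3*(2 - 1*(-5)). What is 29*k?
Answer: 609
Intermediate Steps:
k = 21 (k = 3*(2 + 5) = 3*7 = 21)
29*k = 29*21 = 609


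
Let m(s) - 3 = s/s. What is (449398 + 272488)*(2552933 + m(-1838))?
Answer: 1842929479182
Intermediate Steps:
m(s) = 4 (m(s) = 3 + s/s = 3 + 1 = 4)
(449398 + 272488)*(2552933 + m(-1838)) = (449398 + 272488)*(2552933 + 4) = 721886*2552937 = 1842929479182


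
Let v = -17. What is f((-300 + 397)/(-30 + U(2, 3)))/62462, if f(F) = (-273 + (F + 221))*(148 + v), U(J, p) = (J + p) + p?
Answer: -162571/1374164 ≈ -0.11831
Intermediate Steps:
U(J, p) = J + 2*p
f(F) = -6812 + 131*F (f(F) = (-273 + (F + 221))*(148 - 17) = (-273 + (221 + F))*131 = (-52 + F)*131 = -6812 + 131*F)
f((-300 + 397)/(-30 + U(2, 3)))/62462 = (-6812 + 131*((-300 + 397)/(-30 + (2 + 2*3))))/62462 = (-6812 + 131*(97/(-30 + (2 + 6))))*(1/62462) = (-6812 + 131*(97/(-30 + 8)))*(1/62462) = (-6812 + 131*(97/(-22)))*(1/62462) = (-6812 + 131*(97*(-1/22)))*(1/62462) = (-6812 + 131*(-97/22))*(1/62462) = (-6812 - 12707/22)*(1/62462) = -162571/22*1/62462 = -162571/1374164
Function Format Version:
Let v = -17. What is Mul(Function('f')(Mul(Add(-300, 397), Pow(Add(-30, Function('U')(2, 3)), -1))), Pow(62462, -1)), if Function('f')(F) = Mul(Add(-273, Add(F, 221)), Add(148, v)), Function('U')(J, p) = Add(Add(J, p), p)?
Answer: Rational(-162571, 1374164) ≈ -0.11831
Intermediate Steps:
Function('U')(J, p) = Add(J, Mul(2, p))
Function('f')(F) = Add(-6812, Mul(131, F)) (Function('f')(F) = Mul(Add(-273, Add(F, 221)), Add(148, -17)) = Mul(Add(-273, Add(221, F)), 131) = Mul(Add(-52, F), 131) = Add(-6812, Mul(131, F)))
Mul(Function('f')(Mul(Add(-300, 397), Pow(Add(-30, Function('U')(2, 3)), -1))), Pow(62462, -1)) = Mul(Add(-6812, Mul(131, Mul(Add(-300, 397), Pow(Add(-30, Add(2, Mul(2, 3))), -1)))), Pow(62462, -1)) = Mul(Add(-6812, Mul(131, Mul(97, Pow(Add(-30, Add(2, 6)), -1)))), Rational(1, 62462)) = Mul(Add(-6812, Mul(131, Mul(97, Pow(Add(-30, 8), -1)))), Rational(1, 62462)) = Mul(Add(-6812, Mul(131, Mul(97, Pow(-22, -1)))), Rational(1, 62462)) = Mul(Add(-6812, Mul(131, Mul(97, Rational(-1, 22)))), Rational(1, 62462)) = Mul(Add(-6812, Mul(131, Rational(-97, 22))), Rational(1, 62462)) = Mul(Add(-6812, Rational(-12707, 22)), Rational(1, 62462)) = Mul(Rational(-162571, 22), Rational(1, 62462)) = Rational(-162571, 1374164)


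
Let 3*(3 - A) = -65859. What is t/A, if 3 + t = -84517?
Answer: -21130/5489 ≈ -3.8495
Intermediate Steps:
A = 21956 (A = 3 - ⅓*(-65859) = 3 + 21953 = 21956)
t = -84520 (t = -3 - 84517 = -84520)
t/A = -84520/21956 = -84520*1/21956 = -21130/5489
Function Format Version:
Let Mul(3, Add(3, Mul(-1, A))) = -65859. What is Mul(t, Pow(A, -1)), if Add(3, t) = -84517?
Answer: Rational(-21130, 5489) ≈ -3.8495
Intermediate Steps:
A = 21956 (A = Add(3, Mul(Rational(-1, 3), -65859)) = Add(3, 21953) = 21956)
t = -84520 (t = Add(-3, -84517) = -84520)
Mul(t, Pow(A, -1)) = Mul(-84520, Pow(21956, -1)) = Mul(-84520, Rational(1, 21956)) = Rational(-21130, 5489)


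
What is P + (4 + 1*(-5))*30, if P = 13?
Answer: -17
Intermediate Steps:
P + (4 + 1*(-5))*30 = 13 + (4 + 1*(-5))*30 = 13 + (4 - 5)*30 = 13 - 1*30 = 13 - 30 = -17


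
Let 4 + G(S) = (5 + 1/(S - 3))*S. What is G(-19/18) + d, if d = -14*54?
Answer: -1005233/1314 ≈ -765.02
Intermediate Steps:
G(S) = -4 + S*(5 + 1/(-3 + S)) (G(S) = -4 + (5 + 1/(S - 3))*S = -4 + (5 + 1/(-3 + S))*S = -4 + S*(5 + 1/(-3 + S)))
d = -756
G(-19/18) + d = (12 - (-342)/18 + 5*(-19/18)²)/(-3 - 19/18) - 756 = (12 - (-342)/18 + 5*(-19*1/18)²)/(-3 - 19*1/18) - 756 = (12 - 18*(-19/18) + 5*(-19/18)²)/(-3 - 19/18) - 756 = (12 + 19 + 5*(361/324))/(-73/18) - 756 = -18*(12 + 19 + 1805/324)/73 - 756 = -18/73*11849/324 - 756 = -11849/1314 - 756 = -1005233/1314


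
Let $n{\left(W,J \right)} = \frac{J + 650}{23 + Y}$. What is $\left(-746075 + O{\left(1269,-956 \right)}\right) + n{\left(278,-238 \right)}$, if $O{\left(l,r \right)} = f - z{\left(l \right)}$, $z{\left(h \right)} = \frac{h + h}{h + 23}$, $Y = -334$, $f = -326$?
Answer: $- \frac{149957100117}{200906} \approx -7.464 \cdot 10^{5}$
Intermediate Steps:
$z{\left(h \right)} = \frac{2 h}{23 + h}$
$n{\left(W,J \right)} = - \frac{650}{311} - \frac{J}{311}$ ($n{\left(W,J \right)} = \frac{J + 650}{23 - 334} = \frac{650 + J}{-311} = \left(650 + J\right) \left(- \frac{1}{311}\right) = - \frac{650}{311} - \frac{J}{311}$)
$O{\left(l,r \right)} = -326 - \frac{2 l}{23 + l}$
$\left(-746075 + O{\left(1269,-956 \right)}\right) + n{\left(278,-238 \right)} = \left(-746075 + \frac{2 \left(-3749 - 208116\right)}{23 + 1269}\right) - \frac{412}{311} = \left(-746075 + \frac{2 \left(-3749 - 208116\right)}{1292}\right) + \left(- \frac{650}{311} + \frac{238}{311}\right) = \left(-746075 + 2 \cdot \frac{1}{1292} \left(-211865\right)\right) - \frac{412}{311} = \left(-746075 - \frac{211865}{646}\right) - \frac{412}{311} = - \frac{482176315}{646} - \frac{412}{311} = - \frac{149957100117}{200906}$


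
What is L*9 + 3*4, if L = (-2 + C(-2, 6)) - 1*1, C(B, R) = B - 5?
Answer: -78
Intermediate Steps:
C(B, R) = -5 + B
L = -10 (L = (-2 + (-5 - 2)) - 1*1 = (-2 - 7) - 1 = -9 - 1 = -10)
L*9 + 3*4 = -10*9 + 3*4 = -90 + 12 = -78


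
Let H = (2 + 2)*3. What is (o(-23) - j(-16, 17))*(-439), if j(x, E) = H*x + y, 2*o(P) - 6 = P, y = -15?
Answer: -174283/2 ≈ -87142.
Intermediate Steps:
H = 12 (H = 4*3 = 12)
o(P) = 3 + P/2
j(x, E) = -15 + 12*x (j(x, E) = 12*x - 15 = -15 + 12*x)
(o(-23) - j(-16, 17))*(-439) = ((3 + (½)*(-23)) - (-15 + 12*(-16)))*(-439) = ((3 - 23/2) - (-15 - 192))*(-439) = (-17/2 - 1*(-207))*(-439) = (-17/2 + 207)*(-439) = (397/2)*(-439) = -174283/2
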